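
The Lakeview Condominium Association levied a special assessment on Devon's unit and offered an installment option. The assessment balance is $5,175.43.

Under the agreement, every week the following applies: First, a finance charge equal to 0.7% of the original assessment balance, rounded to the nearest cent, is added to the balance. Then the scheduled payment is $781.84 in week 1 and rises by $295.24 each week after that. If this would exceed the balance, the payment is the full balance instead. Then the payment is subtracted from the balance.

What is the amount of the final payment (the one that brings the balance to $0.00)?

$457.78

# | Opening | Interest | Payment | End bal
1 | $5,175.43 | $36.23 | $781.84 | $4,429.82
2 | $4,429.82 | $36.23 | $1,077.08 | $3,388.97
3 | $3,388.97 | $36.23 | $1,372.32 | $2,052.88
4 | $2,052.88 | $36.23 | $1,667.56 | $421.55
5 | $421.55 | $36.23 | $457.78 | $0.00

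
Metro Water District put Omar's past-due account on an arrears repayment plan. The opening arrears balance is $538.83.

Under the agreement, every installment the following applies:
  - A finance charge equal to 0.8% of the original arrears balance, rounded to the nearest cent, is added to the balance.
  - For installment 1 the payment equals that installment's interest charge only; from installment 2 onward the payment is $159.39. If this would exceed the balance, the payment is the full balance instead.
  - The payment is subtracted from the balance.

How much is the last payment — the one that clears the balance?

$77.90

Installment 1: opening $538.83; interest $4.31 → $543.14; payment $4.31; balance $538.83
Installment 2: opening $538.83; interest $4.31 → $543.14; payment $159.39; balance $383.75
Installment 3: opening $383.75; interest $4.31 → $388.06; payment $159.39; balance $228.67
Installment 4: opening $228.67; interest $4.31 → $232.98; payment $159.39; balance $73.59
Installment 5: opening $73.59; interest $4.31 → $77.90; payment $77.90; balance $0.00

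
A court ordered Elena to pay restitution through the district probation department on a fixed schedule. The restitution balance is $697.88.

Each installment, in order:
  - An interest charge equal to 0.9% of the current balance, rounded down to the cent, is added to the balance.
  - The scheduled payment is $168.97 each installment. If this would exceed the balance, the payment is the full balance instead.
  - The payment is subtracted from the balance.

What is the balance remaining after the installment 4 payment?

$38.26

Installment 1: $697.88 +$6.28 interest = $704.16; pay $168.97 → $535.19
Installment 2: $535.19 +$4.81 interest = $540.00; pay $168.97 → $371.03
Installment 3: $371.03 +$3.33 interest = $374.36; pay $168.97 → $205.39
Installment 4: $205.39 +$1.84 interest = $207.23; pay $168.97 → $38.26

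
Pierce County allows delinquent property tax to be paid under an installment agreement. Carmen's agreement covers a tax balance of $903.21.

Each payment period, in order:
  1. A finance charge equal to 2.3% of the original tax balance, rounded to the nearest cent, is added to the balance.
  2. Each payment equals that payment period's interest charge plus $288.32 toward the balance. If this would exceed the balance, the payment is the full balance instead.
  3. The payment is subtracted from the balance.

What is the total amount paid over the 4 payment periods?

# | Opening | Interest | Payment | End bal
1 | $903.21 | $20.77 | $309.09 | $614.89
2 | $614.89 | $20.77 | $309.09 | $326.57
3 | $326.57 | $20.77 | $309.09 | $38.25
4 | $38.25 | $20.77 | $59.02 | $0.00
Total paid: $986.29

$986.29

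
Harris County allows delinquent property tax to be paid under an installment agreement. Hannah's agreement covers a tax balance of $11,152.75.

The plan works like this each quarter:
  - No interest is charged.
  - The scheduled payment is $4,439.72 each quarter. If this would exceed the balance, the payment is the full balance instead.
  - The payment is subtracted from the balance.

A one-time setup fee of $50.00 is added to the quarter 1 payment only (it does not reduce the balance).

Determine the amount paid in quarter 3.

$2,273.31

Quarter 1: $11,152.75 − $4,439.72 (+ $50.00 fee) → $6,713.03
Quarter 2: $6,713.03 − $4,439.72 → $2,273.31
Quarter 3: $2,273.31 − $2,273.31 → $0.00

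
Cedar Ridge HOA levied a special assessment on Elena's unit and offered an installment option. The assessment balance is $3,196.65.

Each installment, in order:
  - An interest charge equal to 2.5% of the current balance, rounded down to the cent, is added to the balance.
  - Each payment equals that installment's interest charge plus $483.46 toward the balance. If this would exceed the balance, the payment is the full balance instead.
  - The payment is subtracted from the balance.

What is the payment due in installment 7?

$303.28

Installment 1: $3,196.65 +$79.91 interest = $3,276.56; pay $563.37 → $2,713.19
Installment 2: $2,713.19 +$67.82 interest = $2,781.01; pay $551.28 → $2,229.73
Installment 3: $2,229.73 +$55.74 interest = $2,285.47; pay $539.20 → $1,746.27
Installment 4: $1,746.27 +$43.65 interest = $1,789.92; pay $527.11 → $1,262.81
Installment 5: $1,262.81 +$31.57 interest = $1,294.38; pay $515.03 → $779.35
Installment 6: $779.35 +$19.48 interest = $798.83; pay $502.94 → $295.89
Installment 7: $295.89 +$7.39 interest = $303.28; pay $303.28 → $0.00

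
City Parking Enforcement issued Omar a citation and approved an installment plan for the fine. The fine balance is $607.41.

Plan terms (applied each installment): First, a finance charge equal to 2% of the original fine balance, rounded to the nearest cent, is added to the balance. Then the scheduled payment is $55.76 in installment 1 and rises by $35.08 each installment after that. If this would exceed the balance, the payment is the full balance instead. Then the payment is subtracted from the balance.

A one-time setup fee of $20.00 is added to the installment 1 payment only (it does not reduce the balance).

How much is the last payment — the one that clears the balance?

$50.71

Installment 1: $607.41 +$12.15 interest = $619.56; pay $55.76 (+ $20.00 fee) → $563.80
Installment 2: $563.80 +$12.15 interest = $575.95; pay $90.84 → $485.11
Installment 3: $485.11 +$12.15 interest = $497.26; pay $125.92 → $371.34
Installment 4: $371.34 +$12.15 interest = $383.49; pay $161.00 → $222.49
Installment 5: $222.49 +$12.15 interest = $234.64; pay $196.08 → $38.56
Installment 6: $38.56 +$12.15 interest = $50.71; pay $50.71 → $0.00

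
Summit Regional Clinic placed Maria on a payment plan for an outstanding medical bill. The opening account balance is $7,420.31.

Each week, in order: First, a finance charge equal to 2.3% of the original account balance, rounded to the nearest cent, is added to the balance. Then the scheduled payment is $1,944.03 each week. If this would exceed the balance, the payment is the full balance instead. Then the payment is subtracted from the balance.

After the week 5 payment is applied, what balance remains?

$0.00

Week 1: opening $7,420.31; interest $170.67 → $7,590.98; payment $1,944.03; balance $5,646.95
Week 2: opening $5,646.95; interest $170.67 → $5,817.62; payment $1,944.03; balance $3,873.59
Week 3: opening $3,873.59; interest $170.67 → $4,044.26; payment $1,944.03; balance $2,100.23
Week 4: opening $2,100.23; interest $170.67 → $2,270.90; payment $1,944.03; balance $326.87
Week 5: opening $326.87; interest $170.67 → $497.54; payment $497.54; balance $0.00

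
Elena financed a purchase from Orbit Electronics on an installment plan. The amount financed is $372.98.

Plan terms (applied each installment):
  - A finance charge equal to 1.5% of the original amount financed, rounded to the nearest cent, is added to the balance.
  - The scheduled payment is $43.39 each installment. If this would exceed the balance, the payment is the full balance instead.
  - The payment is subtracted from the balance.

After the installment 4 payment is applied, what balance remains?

# | Opening | Interest | Payment | End bal
1 | $372.98 | $5.59 | $43.39 | $335.18
2 | $335.18 | $5.59 | $43.39 | $297.38
3 | $297.38 | $5.59 | $43.39 | $259.58
4 | $259.58 | $5.59 | $43.39 | $221.78

$221.78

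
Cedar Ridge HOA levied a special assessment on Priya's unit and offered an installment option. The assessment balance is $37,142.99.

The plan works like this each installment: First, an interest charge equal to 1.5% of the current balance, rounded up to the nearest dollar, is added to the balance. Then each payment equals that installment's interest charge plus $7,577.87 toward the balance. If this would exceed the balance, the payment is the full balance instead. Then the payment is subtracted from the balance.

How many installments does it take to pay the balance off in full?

Installment 1: opening $37,142.99; interest $558.00 → $37,700.99; payment $8,135.87; balance $29,565.12
Installment 2: opening $29,565.12; interest $444.00 → $30,009.12; payment $8,021.87; balance $21,987.25
Installment 3: opening $21,987.25; interest $330.00 → $22,317.25; payment $7,907.87; balance $14,409.38
Installment 4: opening $14,409.38; interest $217.00 → $14,626.38; payment $7,794.87; balance $6,831.51
Installment 5: opening $6,831.51; interest $103.00 → $6,934.51; payment $6,934.51; balance $0.00
Balance reaches $0.00 in installment 5.

5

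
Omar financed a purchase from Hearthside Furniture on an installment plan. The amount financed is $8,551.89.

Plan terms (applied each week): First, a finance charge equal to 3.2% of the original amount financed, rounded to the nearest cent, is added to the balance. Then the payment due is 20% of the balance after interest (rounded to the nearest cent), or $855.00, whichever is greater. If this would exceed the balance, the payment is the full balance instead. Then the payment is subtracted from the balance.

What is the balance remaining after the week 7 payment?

$2,375.55

Week 1: $8,551.89 +$273.66 interest = $8,825.55; pay $1,765.11 → $7,060.44
Week 2: $7,060.44 +$273.66 interest = $7,334.10; pay $1,466.82 → $5,867.28
Week 3: $5,867.28 +$273.66 interest = $6,140.94; pay $1,228.19 → $4,912.75
Week 4: $4,912.75 +$273.66 interest = $5,186.41; pay $1,037.28 → $4,149.13
Week 5: $4,149.13 +$273.66 interest = $4,422.79; pay $884.56 → $3,538.23
Week 6: $3,538.23 +$273.66 interest = $3,811.89; pay $855.00 → $2,956.89
Week 7: $2,956.89 +$273.66 interest = $3,230.55; pay $855.00 → $2,375.55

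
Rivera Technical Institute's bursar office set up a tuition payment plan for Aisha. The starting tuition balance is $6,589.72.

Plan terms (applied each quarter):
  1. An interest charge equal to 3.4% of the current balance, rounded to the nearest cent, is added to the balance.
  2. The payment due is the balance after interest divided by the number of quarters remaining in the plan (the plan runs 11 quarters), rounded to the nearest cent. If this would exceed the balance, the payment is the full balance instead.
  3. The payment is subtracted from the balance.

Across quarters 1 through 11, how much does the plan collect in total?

# | Opening | Interest | Payment | End bal
1 | $6,589.72 | $224.05 | $619.43 | $6,194.34
2 | $6,194.34 | $210.61 | $640.50 | $5,764.45
3 | $5,764.45 | $195.99 | $662.27 | $5,298.17
4 | $5,298.17 | $180.14 | $684.79 | $4,793.52
5 | $4,793.52 | $162.98 | $708.07 | $4,248.43
6 | $4,248.43 | $144.45 | $732.15 | $3,660.73
7 | $3,660.73 | $124.46 | $757.04 | $3,028.15
8 | $3,028.15 | $102.96 | $782.78 | $2,348.33
9 | $2,348.33 | $79.84 | $809.39 | $1,618.78
10 | $1,618.78 | $55.04 | $836.91 | $836.91
11 | $836.91 | $28.45 | $865.36 | $0.00
Total paid: $8,098.69

$8,098.69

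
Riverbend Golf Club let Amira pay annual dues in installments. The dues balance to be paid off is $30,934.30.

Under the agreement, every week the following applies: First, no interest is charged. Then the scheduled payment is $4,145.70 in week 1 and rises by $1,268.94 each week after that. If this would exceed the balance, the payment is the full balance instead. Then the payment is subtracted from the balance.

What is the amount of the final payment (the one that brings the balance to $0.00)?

$6,737.86

Week 1: opening $30,934.30; payment $4,145.70; balance $26,788.60
Week 2: opening $26,788.60; payment $5,414.64; balance $21,373.96
Week 3: opening $21,373.96; payment $6,683.58; balance $14,690.38
Week 4: opening $14,690.38; payment $7,952.52; balance $6,737.86
Week 5: opening $6,737.86; payment $6,737.86; balance $0.00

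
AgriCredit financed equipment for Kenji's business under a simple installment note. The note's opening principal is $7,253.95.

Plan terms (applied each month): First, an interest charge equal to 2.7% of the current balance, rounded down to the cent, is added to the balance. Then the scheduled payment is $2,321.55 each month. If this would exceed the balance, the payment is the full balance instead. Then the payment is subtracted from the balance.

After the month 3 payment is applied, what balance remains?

Month 1: opening $7,253.95; interest $195.85 → $7,449.80; payment $2,321.55; balance $5,128.25
Month 2: opening $5,128.25; interest $138.46 → $5,266.71; payment $2,321.55; balance $2,945.16
Month 3: opening $2,945.16; interest $79.51 → $3,024.67; payment $2,321.55; balance $703.12

$703.12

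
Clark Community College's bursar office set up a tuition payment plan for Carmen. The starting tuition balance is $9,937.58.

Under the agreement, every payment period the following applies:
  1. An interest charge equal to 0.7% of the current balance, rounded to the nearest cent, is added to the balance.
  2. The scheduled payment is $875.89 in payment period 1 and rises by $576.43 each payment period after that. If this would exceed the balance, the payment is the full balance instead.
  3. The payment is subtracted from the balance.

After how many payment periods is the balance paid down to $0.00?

Payment period 1: opening $9,937.58; interest $69.56 → $10,007.14; payment $875.89; balance $9,131.25
Payment period 2: opening $9,131.25; interest $63.92 → $9,195.17; payment $1,452.32; balance $7,742.85
Payment period 3: opening $7,742.85; interest $54.20 → $7,797.05; payment $2,028.75; balance $5,768.30
Payment period 4: opening $5,768.30; interest $40.38 → $5,808.68; payment $2,605.18; balance $3,203.50
Payment period 5: opening $3,203.50; interest $22.42 → $3,225.92; payment $3,181.61; balance $44.31
Payment period 6: opening $44.31; interest $0.31 → $44.62; payment $44.62; balance $0.00
Balance reaches $0.00 in payment period 6.

6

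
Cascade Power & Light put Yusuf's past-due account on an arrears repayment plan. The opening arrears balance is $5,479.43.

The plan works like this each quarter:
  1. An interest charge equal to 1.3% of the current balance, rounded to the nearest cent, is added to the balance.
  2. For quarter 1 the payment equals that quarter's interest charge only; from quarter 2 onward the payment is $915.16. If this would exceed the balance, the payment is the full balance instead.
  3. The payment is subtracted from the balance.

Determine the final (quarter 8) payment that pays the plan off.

$251.65

Quarter 1: opening $5,479.43; interest $71.23 → $5,550.66; payment $71.23; balance $5,479.43
Quarter 2: opening $5,479.43; interest $71.23 → $5,550.66; payment $915.16; balance $4,635.50
Quarter 3: opening $4,635.50; interest $60.26 → $4,695.76; payment $915.16; balance $3,780.60
Quarter 4: opening $3,780.60; interest $49.15 → $3,829.75; payment $915.16; balance $2,914.59
Quarter 5: opening $2,914.59; interest $37.89 → $2,952.48; payment $915.16; balance $2,037.32
Quarter 6: opening $2,037.32; interest $26.49 → $2,063.81; payment $915.16; balance $1,148.65
Quarter 7: opening $1,148.65; interest $14.93 → $1,163.58; payment $915.16; balance $248.42
Quarter 8: opening $248.42; interest $3.23 → $251.65; payment $251.65; balance $0.00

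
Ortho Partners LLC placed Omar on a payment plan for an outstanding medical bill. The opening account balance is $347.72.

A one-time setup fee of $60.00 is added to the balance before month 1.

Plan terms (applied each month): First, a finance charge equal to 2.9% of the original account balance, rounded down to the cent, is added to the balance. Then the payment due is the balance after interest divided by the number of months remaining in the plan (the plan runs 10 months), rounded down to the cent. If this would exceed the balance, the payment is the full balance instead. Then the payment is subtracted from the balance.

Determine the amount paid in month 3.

Month 1: opening $407.72; interest $10.08 → $417.80; payment $41.78; balance $376.02
Month 2: opening $376.02; interest $10.08 → $386.10; payment $42.90; balance $343.20
Month 3: opening $343.20; interest $10.08 → $353.28; payment $44.16; balance $309.12

$44.16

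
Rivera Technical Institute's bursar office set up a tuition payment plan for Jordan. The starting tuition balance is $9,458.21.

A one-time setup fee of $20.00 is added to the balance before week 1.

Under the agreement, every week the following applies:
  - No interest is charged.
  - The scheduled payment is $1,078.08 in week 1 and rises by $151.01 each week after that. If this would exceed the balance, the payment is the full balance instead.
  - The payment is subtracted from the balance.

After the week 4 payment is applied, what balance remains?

Week 1: $9,478.21 − $1,078.08 → $8,400.13
Week 2: $8,400.13 − $1,229.09 → $7,171.04
Week 3: $7,171.04 − $1,380.10 → $5,790.94
Week 4: $5,790.94 − $1,531.11 → $4,259.83

$4,259.83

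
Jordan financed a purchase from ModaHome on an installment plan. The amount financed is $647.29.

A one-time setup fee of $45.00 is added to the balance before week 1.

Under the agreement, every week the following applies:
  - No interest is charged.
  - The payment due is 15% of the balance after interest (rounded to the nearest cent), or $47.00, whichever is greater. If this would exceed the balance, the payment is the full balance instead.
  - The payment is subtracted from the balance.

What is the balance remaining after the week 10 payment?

$72.17

Week 1: $692.29 − $103.84 → $588.45
Week 2: $588.45 − $88.27 → $500.18
Week 3: $500.18 − $75.03 → $425.15
Week 4: $425.15 − $63.77 → $361.38
Week 5: $361.38 − $54.21 → $307.17
Week 6: $307.17 − $47.00 → $260.17
Week 7: $260.17 − $47.00 → $213.17
Week 8: $213.17 − $47.00 → $166.17
Week 9: $166.17 − $47.00 → $119.17
Week 10: $119.17 − $47.00 → $72.17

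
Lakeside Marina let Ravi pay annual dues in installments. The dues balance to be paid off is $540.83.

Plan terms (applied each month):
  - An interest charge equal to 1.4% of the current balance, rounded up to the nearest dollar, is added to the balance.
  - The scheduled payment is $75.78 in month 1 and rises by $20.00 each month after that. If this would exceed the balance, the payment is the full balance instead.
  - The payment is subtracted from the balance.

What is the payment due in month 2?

$95.78

# | Opening | Interest | Payment | End bal
1 | $540.83 | $8.00 | $75.78 | $473.05
2 | $473.05 | $7.00 | $95.78 | $384.27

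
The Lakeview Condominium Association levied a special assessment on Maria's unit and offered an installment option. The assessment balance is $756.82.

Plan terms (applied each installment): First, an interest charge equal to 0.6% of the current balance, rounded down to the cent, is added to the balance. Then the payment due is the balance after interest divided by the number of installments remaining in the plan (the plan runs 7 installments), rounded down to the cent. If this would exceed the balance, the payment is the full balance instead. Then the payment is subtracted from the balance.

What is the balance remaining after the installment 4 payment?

Installment 1: opening $756.82; interest $4.54 → $761.36; payment $108.76; balance $652.60
Installment 2: opening $652.60; interest $3.91 → $656.51; payment $109.41; balance $547.10
Installment 3: opening $547.10; interest $3.28 → $550.38; payment $110.07; balance $440.31
Installment 4: opening $440.31; interest $2.64 → $442.95; payment $110.73; balance $332.22

$332.22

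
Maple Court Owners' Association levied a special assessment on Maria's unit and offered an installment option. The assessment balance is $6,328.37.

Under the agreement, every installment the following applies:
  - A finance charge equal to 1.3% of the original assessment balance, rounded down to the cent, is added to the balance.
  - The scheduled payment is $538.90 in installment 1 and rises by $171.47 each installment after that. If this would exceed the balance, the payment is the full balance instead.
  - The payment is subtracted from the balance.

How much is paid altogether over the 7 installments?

Installment 1: $6,328.37 +$82.26 interest = $6,410.63; pay $538.90 → $5,871.73
Installment 2: $5,871.73 +$82.26 interest = $5,953.99; pay $710.37 → $5,243.62
Installment 3: $5,243.62 +$82.26 interest = $5,325.88; pay $881.84 → $4,444.04
Installment 4: $4,444.04 +$82.26 interest = $4,526.30; pay $1,053.31 → $3,472.99
Installment 5: $3,472.99 +$82.26 interest = $3,555.25; pay $1,224.78 → $2,330.47
Installment 6: $2,330.47 +$82.26 interest = $2,412.73; pay $1,396.25 → $1,016.48
Installment 7: $1,016.48 +$82.26 interest = $1,098.74; pay $1,098.74 → $0.00
Total paid: $6,904.19

$6,904.19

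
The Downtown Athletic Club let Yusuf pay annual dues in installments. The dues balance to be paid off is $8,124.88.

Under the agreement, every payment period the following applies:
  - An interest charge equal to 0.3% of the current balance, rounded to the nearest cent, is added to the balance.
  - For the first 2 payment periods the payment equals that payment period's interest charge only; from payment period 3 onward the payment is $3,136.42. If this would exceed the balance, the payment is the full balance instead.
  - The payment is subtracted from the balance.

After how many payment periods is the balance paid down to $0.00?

5

# | Opening | Interest | Payment | End bal
1 | $8,124.88 | $24.37 | $24.37 | $8,124.88
2 | $8,124.88 | $24.37 | $24.37 | $8,124.88
3 | $8,124.88 | $24.37 | $3,136.42 | $5,012.83
4 | $5,012.83 | $15.04 | $3,136.42 | $1,891.45
5 | $1,891.45 | $5.67 | $1,897.12 | $0.00
Balance reaches $0.00 in payment period 5.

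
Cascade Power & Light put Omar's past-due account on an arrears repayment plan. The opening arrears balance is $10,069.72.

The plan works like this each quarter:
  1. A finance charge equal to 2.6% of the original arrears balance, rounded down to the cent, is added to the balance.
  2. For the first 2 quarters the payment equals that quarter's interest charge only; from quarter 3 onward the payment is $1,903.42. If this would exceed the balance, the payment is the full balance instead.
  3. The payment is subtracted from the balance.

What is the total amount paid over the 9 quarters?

Quarter 1: opening $10,069.72; interest $261.81 → $10,331.53; payment $261.81; balance $10,069.72
Quarter 2: opening $10,069.72; interest $261.81 → $10,331.53; payment $261.81; balance $10,069.72
Quarter 3: opening $10,069.72; interest $261.81 → $10,331.53; payment $1,903.42; balance $8,428.11
Quarter 4: opening $8,428.11; interest $261.81 → $8,689.92; payment $1,903.42; balance $6,786.50
Quarter 5: opening $6,786.50; interest $261.81 → $7,048.31; payment $1,903.42; balance $5,144.89
Quarter 6: opening $5,144.89; interest $261.81 → $5,406.70; payment $1,903.42; balance $3,503.28
Quarter 7: opening $3,503.28; interest $261.81 → $3,765.09; payment $1,903.42; balance $1,861.67
Quarter 8: opening $1,861.67; interest $261.81 → $2,123.48; payment $1,903.42; balance $220.06
Quarter 9: opening $220.06; interest $261.81 → $481.87; payment $481.87; balance $0.00
Total paid: $12,426.01

$12,426.01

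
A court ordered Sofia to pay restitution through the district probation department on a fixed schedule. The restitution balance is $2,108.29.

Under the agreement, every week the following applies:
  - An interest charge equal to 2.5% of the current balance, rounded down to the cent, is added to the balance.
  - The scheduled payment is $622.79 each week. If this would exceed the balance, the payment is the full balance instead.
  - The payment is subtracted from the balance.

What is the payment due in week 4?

$363.78

Week 1: $2,108.29 +$52.70 interest = $2,160.99; pay $622.79 → $1,538.20
Week 2: $1,538.20 +$38.45 interest = $1,576.65; pay $622.79 → $953.86
Week 3: $953.86 +$23.84 interest = $977.70; pay $622.79 → $354.91
Week 4: $354.91 +$8.87 interest = $363.78; pay $363.78 → $0.00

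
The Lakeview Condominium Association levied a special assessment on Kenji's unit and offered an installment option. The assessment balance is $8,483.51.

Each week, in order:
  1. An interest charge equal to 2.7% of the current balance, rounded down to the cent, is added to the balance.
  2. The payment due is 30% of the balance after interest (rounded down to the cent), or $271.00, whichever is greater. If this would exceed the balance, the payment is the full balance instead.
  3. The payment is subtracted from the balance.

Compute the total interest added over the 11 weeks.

$783.91

Week 1: opening $8,483.51; interest $229.05 → $8,712.56; payment $2,613.76; balance $6,098.80
Week 2: opening $6,098.80; interest $164.66 → $6,263.46; payment $1,879.03; balance $4,384.43
Week 3: opening $4,384.43; interest $118.37 → $4,502.80; payment $1,350.84; balance $3,151.96
Week 4: opening $3,151.96; interest $85.10 → $3,237.06; payment $971.11; balance $2,265.95
Week 5: opening $2,265.95; interest $61.18 → $2,327.13; payment $698.13; balance $1,629.00
Week 6: opening $1,629.00; interest $43.98 → $1,672.98; payment $501.89; balance $1,171.09
Week 7: opening $1,171.09; interest $31.61 → $1,202.70; payment $360.81; balance $841.89
Week 8: opening $841.89; interest $22.73 → $864.62; payment $271.00; balance $593.62
Week 9: opening $593.62; interest $16.02 → $609.64; payment $271.00; balance $338.64
Week 10: opening $338.64; interest $9.14 → $347.78; payment $271.00; balance $76.78
Week 11: opening $76.78; interest $2.07 → $78.85; payment $78.85; balance $0.00
Total interest: $229.05 + $164.66 + $118.37 + $85.10 + $61.18 + $43.98 + $31.61 + $22.73 + $16.02 + $9.14 + $2.07 = $783.91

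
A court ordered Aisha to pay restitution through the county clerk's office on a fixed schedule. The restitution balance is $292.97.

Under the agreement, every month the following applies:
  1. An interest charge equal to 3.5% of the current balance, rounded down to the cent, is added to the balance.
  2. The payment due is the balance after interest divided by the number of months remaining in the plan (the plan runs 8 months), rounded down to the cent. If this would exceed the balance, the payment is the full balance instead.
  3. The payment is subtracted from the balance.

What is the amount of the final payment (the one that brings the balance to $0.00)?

$48.22

Month 1: $292.97 +$10.25 interest = $303.22; pay $37.90 → $265.32
Month 2: $265.32 +$9.28 interest = $274.60; pay $39.22 → $235.38
Month 3: $235.38 +$8.23 interest = $243.61; pay $40.60 → $203.01
Month 4: $203.01 +$7.10 interest = $210.11; pay $42.02 → $168.09
Month 5: $168.09 +$5.88 interest = $173.97; pay $43.49 → $130.48
Month 6: $130.48 +$4.56 interest = $135.04; pay $45.01 → $90.03
Month 7: $90.03 +$3.15 interest = $93.18; pay $46.59 → $46.59
Month 8: $46.59 +$1.63 interest = $48.22; pay $48.22 → $0.00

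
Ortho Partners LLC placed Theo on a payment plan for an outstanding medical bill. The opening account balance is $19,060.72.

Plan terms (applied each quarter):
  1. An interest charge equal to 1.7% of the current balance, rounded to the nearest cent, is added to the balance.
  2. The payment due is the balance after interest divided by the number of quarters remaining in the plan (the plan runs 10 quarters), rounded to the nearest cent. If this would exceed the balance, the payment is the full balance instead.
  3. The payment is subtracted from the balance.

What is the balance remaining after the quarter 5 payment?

$10,368.45

Quarter 1: $19,060.72 +$324.03 interest = $19,384.75; pay $1,938.48 → $17,446.27
Quarter 2: $17,446.27 +$296.59 interest = $17,742.86; pay $1,971.43 → $15,771.43
Quarter 3: $15,771.43 +$268.11 interest = $16,039.54; pay $2,004.94 → $14,034.60
Quarter 4: $14,034.60 +$238.59 interest = $14,273.19; pay $2,039.03 → $12,234.16
Quarter 5: $12,234.16 +$207.98 interest = $12,442.14; pay $2,073.69 → $10,368.45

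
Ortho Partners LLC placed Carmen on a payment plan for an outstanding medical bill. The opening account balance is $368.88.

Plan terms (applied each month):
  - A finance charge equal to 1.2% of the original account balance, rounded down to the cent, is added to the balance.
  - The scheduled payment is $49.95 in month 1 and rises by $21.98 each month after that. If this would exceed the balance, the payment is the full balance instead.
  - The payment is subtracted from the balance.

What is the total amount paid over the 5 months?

Month 1: opening $368.88; interest $4.42 → $373.30; payment $49.95; balance $323.35
Month 2: opening $323.35; interest $4.42 → $327.77; payment $71.93; balance $255.84
Month 3: opening $255.84; interest $4.42 → $260.26; payment $93.91; balance $166.35
Month 4: opening $166.35; interest $4.42 → $170.77; payment $115.89; balance $54.88
Month 5: opening $54.88; interest $4.42 → $59.30; payment $59.30; balance $0.00
Total paid: $390.98

$390.98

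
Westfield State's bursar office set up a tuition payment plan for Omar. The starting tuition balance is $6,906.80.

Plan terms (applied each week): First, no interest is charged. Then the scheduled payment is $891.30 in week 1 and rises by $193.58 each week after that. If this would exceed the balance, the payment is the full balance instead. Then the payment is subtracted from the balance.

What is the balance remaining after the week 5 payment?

$514.50

Week 1: opening $6,906.80; payment $891.30; balance $6,015.50
Week 2: opening $6,015.50; payment $1,084.88; balance $4,930.62
Week 3: opening $4,930.62; payment $1,278.46; balance $3,652.16
Week 4: opening $3,652.16; payment $1,472.04; balance $2,180.12
Week 5: opening $2,180.12; payment $1,665.62; balance $514.50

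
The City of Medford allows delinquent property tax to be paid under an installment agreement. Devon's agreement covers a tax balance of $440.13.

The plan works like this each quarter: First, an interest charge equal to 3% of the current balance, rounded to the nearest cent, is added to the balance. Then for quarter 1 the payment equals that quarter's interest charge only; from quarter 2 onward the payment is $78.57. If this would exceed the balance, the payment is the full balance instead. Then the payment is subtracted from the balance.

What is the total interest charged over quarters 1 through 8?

Quarter 1: opening $440.13; interest $13.20 → $453.33; payment $13.20; balance $440.13
Quarter 2: opening $440.13; interest $13.20 → $453.33; payment $78.57; balance $374.76
Quarter 3: opening $374.76; interest $11.24 → $386.00; payment $78.57; balance $307.43
Quarter 4: opening $307.43; interest $9.22 → $316.65; payment $78.57; balance $238.08
Quarter 5: opening $238.08; interest $7.14 → $245.22; payment $78.57; balance $166.65
Quarter 6: opening $166.65; interest $5.00 → $171.65; payment $78.57; balance $93.08
Quarter 7: opening $93.08; interest $2.79 → $95.87; payment $78.57; balance $17.30
Quarter 8: opening $17.30; interest $0.52 → $17.82; payment $17.82; balance $0.00
Total interest: $13.20 + $13.20 + $11.24 + $9.22 + $7.14 + $5.00 + $2.79 + $0.52 = $62.31

$62.31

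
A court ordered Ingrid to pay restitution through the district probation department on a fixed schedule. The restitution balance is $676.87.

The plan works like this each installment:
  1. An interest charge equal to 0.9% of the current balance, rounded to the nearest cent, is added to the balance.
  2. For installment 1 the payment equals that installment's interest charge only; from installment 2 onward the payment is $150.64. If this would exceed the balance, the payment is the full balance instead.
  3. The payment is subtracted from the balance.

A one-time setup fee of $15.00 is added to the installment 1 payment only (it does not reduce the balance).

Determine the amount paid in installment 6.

Installment 1: opening $676.87; interest $6.09 → $682.96; payment $6.09 (+ $15.00 fee); balance $676.87
Installment 2: opening $676.87; interest $6.09 → $682.96; payment $150.64; balance $532.32
Installment 3: opening $532.32; interest $4.79 → $537.11; payment $150.64; balance $386.47
Installment 4: opening $386.47; interest $3.48 → $389.95; payment $150.64; balance $239.31
Installment 5: opening $239.31; interest $2.15 → $241.46; payment $150.64; balance $90.82
Installment 6: opening $90.82; interest $0.82 → $91.64; payment $91.64; balance $0.00

$91.64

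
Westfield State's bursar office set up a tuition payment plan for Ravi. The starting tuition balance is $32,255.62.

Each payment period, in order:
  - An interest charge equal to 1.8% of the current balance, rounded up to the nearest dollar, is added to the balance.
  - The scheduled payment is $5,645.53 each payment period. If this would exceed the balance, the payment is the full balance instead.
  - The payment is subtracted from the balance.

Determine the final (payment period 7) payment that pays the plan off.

Payment period 1: $32,255.62 +$581.00 interest = $32,836.62; pay $5,645.53 → $27,191.09
Payment period 2: $27,191.09 +$490.00 interest = $27,681.09; pay $5,645.53 → $22,035.56
Payment period 3: $22,035.56 +$397.00 interest = $22,432.56; pay $5,645.53 → $16,787.03
Payment period 4: $16,787.03 +$303.00 interest = $17,090.03; pay $5,645.53 → $11,444.50
Payment period 5: $11,444.50 +$207.00 interest = $11,651.50; pay $5,645.53 → $6,005.97
Payment period 6: $6,005.97 +$109.00 interest = $6,114.97; pay $5,645.53 → $469.44
Payment period 7: $469.44 +$9.00 interest = $478.44; pay $478.44 → $0.00

$478.44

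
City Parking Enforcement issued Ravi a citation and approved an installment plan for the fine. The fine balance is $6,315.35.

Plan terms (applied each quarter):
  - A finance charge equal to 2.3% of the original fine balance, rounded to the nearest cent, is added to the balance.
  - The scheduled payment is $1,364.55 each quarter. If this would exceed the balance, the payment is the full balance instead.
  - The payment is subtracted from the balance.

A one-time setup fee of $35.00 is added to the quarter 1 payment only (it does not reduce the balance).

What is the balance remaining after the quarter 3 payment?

Quarter 1: opening $6,315.35; interest $145.25 → $6,460.60; payment $1,364.55 (+ $35.00 fee); balance $5,096.05
Quarter 2: opening $5,096.05; interest $145.25 → $5,241.30; payment $1,364.55; balance $3,876.75
Quarter 3: opening $3,876.75; interest $145.25 → $4,022.00; payment $1,364.55; balance $2,657.45

$2,657.45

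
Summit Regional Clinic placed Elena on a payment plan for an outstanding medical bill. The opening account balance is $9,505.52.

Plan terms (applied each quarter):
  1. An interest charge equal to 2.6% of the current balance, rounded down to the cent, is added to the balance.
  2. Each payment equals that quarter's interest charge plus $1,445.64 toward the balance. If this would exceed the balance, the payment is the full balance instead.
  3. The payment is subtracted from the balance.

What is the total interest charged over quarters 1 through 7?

$940.66

Quarter 1: opening $9,505.52; interest $247.14 → $9,752.66; payment $1,692.78; balance $8,059.88
Quarter 2: opening $8,059.88; interest $209.55 → $8,269.43; payment $1,655.19; balance $6,614.24
Quarter 3: opening $6,614.24; interest $171.97 → $6,786.21; payment $1,617.61; balance $5,168.60
Quarter 4: opening $5,168.60; interest $134.38 → $5,302.98; payment $1,580.02; balance $3,722.96
Quarter 5: opening $3,722.96; interest $96.79 → $3,819.75; payment $1,542.43; balance $2,277.32
Quarter 6: opening $2,277.32; interest $59.21 → $2,336.53; payment $1,504.85; balance $831.68
Quarter 7: opening $831.68; interest $21.62 → $853.30; payment $853.30; balance $0.00
Total interest: $247.14 + $209.55 + $171.97 + $134.38 + $96.79 + $59.21 + $21.62 = $940.66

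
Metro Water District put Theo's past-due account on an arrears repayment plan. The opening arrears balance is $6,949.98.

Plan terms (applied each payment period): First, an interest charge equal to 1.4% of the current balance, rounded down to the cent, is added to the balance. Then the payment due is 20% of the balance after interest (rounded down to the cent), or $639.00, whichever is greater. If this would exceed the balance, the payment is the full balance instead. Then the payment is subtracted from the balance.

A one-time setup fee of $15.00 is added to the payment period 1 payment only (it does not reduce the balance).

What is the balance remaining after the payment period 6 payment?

Payment period 1: $6,949.98 +$97.29 interest = $7,047.27; pay $1,409.45 (+ $15.00 fee) → $5,637.82
Payment period 2: $5,637.82 +$78.92 interest = $5,716.74; pay $1,143.34 → $4,573.40
Payment period 3: $4,573.40 +$64.02 interest = $4,637.42; pay $927.48 → $3,709.94
Payment period 4: $3,709.94 +$51.93 interest = $3,761.87; pay $752.37 → $3,009.50
Payment period 5: $3,009.50 +$42.13 interest = $3,051.63; pay $639.00 → $2,412.63
Payment period 6: $2,412.63 +$33.77 interest = $2,446.40; pay $639.00 → $1,807.40

$1,807.40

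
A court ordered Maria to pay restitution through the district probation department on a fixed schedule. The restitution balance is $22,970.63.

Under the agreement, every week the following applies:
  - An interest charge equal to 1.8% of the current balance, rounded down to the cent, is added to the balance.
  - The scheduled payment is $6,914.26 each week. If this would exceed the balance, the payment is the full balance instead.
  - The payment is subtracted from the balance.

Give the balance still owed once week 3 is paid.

$3,115.10

Week 1: opening $22,970.63; interest $413.47 → $23,384.10; payment $6,914.26; balance $16,469.84
Week 2: opening $16,469.84; interest $296.45 → $16,766.29; payment $6,914.26; balance $9,852.03
Week 3: opening $9,852.03; interest $177.33 → $10,029.36; payment $6,914.26; balance $3,115.10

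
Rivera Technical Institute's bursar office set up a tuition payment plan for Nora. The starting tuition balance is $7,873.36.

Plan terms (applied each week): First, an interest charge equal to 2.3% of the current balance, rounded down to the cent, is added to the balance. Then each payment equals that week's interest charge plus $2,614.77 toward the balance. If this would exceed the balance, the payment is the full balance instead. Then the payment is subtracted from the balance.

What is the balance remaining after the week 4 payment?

Week 1: opening $7,873.36; interest $181.08 → $8,054.44; payment $2,795.85; balance $5,258.59
Week 2: opening $5,258.59; interest $120.94 → $5,379.53; payment $2,735.71; balance $2,643.82
Week 3: opening $2,643.82; interest $60.80 → $2,704.62; payment $2,675.57; balance $29.05
Week 4: opening $29.05; interest $0.66 → $29.71; payment $29.71; balance $0.00

$0.00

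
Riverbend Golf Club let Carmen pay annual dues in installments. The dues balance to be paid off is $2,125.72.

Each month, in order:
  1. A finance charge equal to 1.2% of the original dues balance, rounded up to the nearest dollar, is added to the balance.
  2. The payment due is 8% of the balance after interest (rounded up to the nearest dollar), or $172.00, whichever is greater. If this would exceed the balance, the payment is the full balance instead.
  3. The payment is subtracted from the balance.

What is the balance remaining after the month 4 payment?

$1,540.72

Month 1: $2,125.72 +$26.00 interest = $2,151.72; pay $173.00 → $1,978.72
Month 2: $1,978.72 +$26.00 interest = $2,004.72; pay $172.00 → $1,832.72
Month 3: $1,832.72 +$26.00 interest = $1,858.72; pay $172.00 → $1,686.72
Month 4: $1,686.72 +$26.00 interest = $1,712.72; pay $172.00 → $1,540.72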